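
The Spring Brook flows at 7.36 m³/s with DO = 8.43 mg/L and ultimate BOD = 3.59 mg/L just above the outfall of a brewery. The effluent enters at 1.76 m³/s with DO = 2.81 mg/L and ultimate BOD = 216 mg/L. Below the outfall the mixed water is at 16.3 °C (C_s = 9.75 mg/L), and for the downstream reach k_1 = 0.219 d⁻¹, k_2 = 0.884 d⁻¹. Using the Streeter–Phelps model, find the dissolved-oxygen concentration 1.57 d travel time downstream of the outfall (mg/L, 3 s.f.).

Mixed DO = (7.36×8.43 + 1.76×2.81)/(7.36+1.76) = 66.99/9.120 = 7.345 mg/L.
Mixed L₀ = (7.36×3.59 + 1.76×216)/(9.120) = 406.6/9.120 = 44.58 mg/L.
Initial deficit D₀ = C_s − DO₀ = 9.75 − 7.345 = 2.405 mg/L.
D(1.57) = [0.219×44.58/(0.884−0.219)](e^(−0.219×1.57) − e^(−0.884×1.57)) + 2.405 e^(−0.884×1.57)
= 14.68 × (0.7090 − 0.2496) + 2.405 × 0.2496 = 7.346 mg/L.
DO = 9.75 − 7.346 = 2.404 mg/L.

DO ≈ 2.40 mg/L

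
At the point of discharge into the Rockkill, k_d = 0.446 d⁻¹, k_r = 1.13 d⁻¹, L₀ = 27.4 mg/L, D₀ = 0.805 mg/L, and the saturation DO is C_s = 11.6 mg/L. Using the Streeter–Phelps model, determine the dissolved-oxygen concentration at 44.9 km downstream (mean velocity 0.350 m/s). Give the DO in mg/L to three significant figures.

Travel time t = x/v = 44.9 km / (0.350 m/s) = 44900 m / 0.350 m/s = 128300 s = 1.485 d.
k_d L₀/(k_r−k_d) = 0.446×27.4/(1.13−0.446) = 12.22/0.6840 = 17.87 mg/L.
e^(−k_d t) = e^(−0.446×1.485) = 0.5157; e^(−k_r t) = e^(−1.13×1.485) = 0.1868.
D = 17.87 × (0.5157 − 0.1868) + 0.805 × 0.1868 = 5.877 + 0.1504 = 6.027 mg/L.
DO = C_s − D = 11.6 − 6.027 = 5.573 mg/L.

DO ≈ 5.57 mg/L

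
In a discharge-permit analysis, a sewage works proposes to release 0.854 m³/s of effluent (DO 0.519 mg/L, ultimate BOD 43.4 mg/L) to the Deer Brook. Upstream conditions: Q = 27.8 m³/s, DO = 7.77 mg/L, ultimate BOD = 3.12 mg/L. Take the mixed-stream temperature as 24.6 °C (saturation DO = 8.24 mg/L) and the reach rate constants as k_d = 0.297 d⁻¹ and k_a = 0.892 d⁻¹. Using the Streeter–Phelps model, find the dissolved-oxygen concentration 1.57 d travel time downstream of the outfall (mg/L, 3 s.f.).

Mixed DO = (27.8×7.77 + 0.854×0.519)/(27.8+0.854) = 216.4/28.65 = 7.554 mg/L.
Mixed L₀ = (27.8×3.12 + 0.854×43.4)/(28.65) = 123.8/28.65 = 4.320 mg/L.
Initial deficit D₀ = C_s − DO₀ = 8.24 − 7.554 = 0.6861 mg/L.
D(1.57) = [0.297×4.320/(0.892−0.297)](e^(−0.297×1.57) − e^(−0.892×1.57)) + 0.6861 e^(−0.892×1.57)
= 2.157 × (0.6273 − 0.2465) + 0.6861 × 0.2465 = 0.9904 mg/L.
DO = 8.24 − 0.9904 = 7.250 mg/L.

DO ≈ 7.25 mg/L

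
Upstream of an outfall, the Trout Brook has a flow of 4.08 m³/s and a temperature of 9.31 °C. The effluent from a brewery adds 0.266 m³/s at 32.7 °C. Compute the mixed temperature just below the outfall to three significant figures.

10.7 °C

Flow-weighted mixing: C = (Q_r C_r + Q_w C_w)/(Q_r + Q_w)
= (4.08×9.31 + 0.266×32.7)/(4.08 + 0.266) = 46.68/4.346 = 10.74 °C.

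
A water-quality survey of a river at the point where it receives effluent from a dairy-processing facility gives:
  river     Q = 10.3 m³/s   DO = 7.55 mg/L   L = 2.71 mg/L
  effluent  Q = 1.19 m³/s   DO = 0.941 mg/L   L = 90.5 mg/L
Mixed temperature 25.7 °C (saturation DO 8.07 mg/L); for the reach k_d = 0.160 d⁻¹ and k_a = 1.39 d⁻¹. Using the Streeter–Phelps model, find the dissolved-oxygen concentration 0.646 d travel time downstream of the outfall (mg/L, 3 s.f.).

DO ≈ 6.82 mg/L

Mixed DO = (10.3×7.55 + 1.19×0.941)/(10.3+1.19) = 78.88/11.49 = 6.866 mg/L.
Mixed L₀ = (10.3×2.71 + 1.19×90.5)/(11.49) = 135.6/11.49 = 11.80 mg/L.
Initial deficit D₀ = C_s − DO₀ = 8.07 − 6.866 = 1.204 mg/L.
D(0.646) = [0.160×11.80/(1.39−0.160)](e^(−0.160×0.646) − e^(−1.39×0.646)) + 1.204 e^(−1.39×0.646)
= 1.535 × (0.9018 − 0.4074) + 1.204 × 0.4074 = 1.250 mg/L.
DO = 8.07 − 1.250 = 6.820 mg/L.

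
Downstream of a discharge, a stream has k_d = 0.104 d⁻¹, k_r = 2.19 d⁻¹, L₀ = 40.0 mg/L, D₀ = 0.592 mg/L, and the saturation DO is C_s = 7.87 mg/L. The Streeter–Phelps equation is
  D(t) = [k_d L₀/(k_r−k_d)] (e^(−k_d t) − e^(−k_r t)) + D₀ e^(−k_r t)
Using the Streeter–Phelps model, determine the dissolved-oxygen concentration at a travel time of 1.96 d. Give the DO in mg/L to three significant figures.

k_d L₀/(k_r−k_d) = 0.104×40.0/(2.19−0.104) = 4.160/2.086 = 1.994 mg/L.
e^(−k_d t) = e^(−0.104×1.960) = 0.8156; e^(−k_r t) = e^(−2.19×1.960) = 0.01367.
D = 1.994 × (0.8156 − 0.01367) + 0.592 × 0.01367 = 1.599 + 0.008094 = 1.607 mg/L.
DO = C_s − D = 7.87 − 1.607 = 6.263 mg/L.

DO ≈ 6.26 mg/L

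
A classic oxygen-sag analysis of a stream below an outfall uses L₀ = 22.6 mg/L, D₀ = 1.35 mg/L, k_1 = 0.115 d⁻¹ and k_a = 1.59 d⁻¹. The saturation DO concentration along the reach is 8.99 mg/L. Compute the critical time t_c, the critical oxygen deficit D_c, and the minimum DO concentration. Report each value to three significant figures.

At the critical point dD/dt = 0, so k_1 L₀ e^(−k_1 t) = k_a D. Substituting D(t) from the Streeter–Phelps equation and solving for t gives
t_c = ln[(k_a/k_1)(1 − D₀(k_a−k_1)/(k_1 L₀))] / (k_a−k_1).
Here k_a−k_1 = 1.475 d⁻¹ and 1 − D₀(k_a−k_1)/(k_1 L₀) = 1 − 1.35×1.475/(0.115×22.6) = 0.2338, so
t_c = ln(13.83 × 0.2338) / 1.475 = 1.173 / 1.475 = 0.7956 d.
L(t_c) = L₀ e^(−k_1 t_c) = 22.6 × 0.9126 = 20.62 mg/L, and at the critical point k_a D_c = k_1 L, so D_c = (0.115/1.59) × 20.62 = 1.492 mg/L.
Minimum DO = C_s − D_c = 8.99 − 1.492 = 7.498 mg/L.

t_c ≈ 0.796 d; D_c ≈ 1.49 mg/L; min DO ≈ 7.50 mg/L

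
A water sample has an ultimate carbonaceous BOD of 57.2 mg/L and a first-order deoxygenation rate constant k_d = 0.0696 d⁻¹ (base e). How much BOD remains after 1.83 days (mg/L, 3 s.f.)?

L ≈ 50.4 mg/L

L_t = L₀ e^(−k_d t) = 57.2 × e^(−0.0696×1.83) = 57.2 × 0.8804 = 50.36 mg/L.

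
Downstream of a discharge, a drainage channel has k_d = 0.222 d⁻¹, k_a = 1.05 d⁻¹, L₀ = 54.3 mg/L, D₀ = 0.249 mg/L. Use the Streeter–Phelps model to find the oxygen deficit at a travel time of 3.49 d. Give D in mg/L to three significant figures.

k_d L₀/(k_a−k_d) = 0.222×54.3/(1.05−0.222) = 12.05/0.8280 = 14.56 mg/L.
e^(−k_d t) = e^(−0.222×3.490) = 0.4608; e^(−k_a t) = e^(−1.05×3.490) = 0.02562.
D = 14.56 × (0.4608 − 0.02562) + 0.249 × 0.02562 = 6.336 + 0.006379 = 6.342 mg/L.

D ≈ 6.34 mg/L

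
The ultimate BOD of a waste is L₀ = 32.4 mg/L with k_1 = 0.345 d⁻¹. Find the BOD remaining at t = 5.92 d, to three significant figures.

L_t = L₀ e^(−k_1 t) = 32.4 × e^(−0.345×5.92) = 32.4 × 0.1297 = 4.203 mg/L.

L ≈ 4.20 mg/L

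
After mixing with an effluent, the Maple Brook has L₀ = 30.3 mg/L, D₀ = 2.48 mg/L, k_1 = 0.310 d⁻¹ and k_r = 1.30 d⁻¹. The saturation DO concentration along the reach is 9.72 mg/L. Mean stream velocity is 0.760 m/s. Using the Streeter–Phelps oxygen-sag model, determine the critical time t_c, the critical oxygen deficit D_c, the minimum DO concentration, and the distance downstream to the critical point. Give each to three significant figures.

t_c ≈ 1.14 d; D_c ≈ 5.07 mg/L; min DO ≈ 4.65 mg/L; x_c ≈ 75.0 km

With k_r/k_1 = 4.194 and 1 − D₀(k_r−k_1)/(k_1 L₀) = 0.7386,
t_c = ln(4.194 × 0.7386) / (1.30 − 0.310) = ln(3.097) / 0.9900 = 1.131/0.9900 = 1.142 d.
D_c = (k_1/k_r) L₀ e^(−k_1 t_c) = (0.310/1.30) × 30.3 × e^(−0.310×1.142) = 0.2385 × 30.3 × 0.7019 = 5.071 mg/L.
Minimum DO = C_s − D_c = 9.72 − 5.071 = 4.649 mg/L.
x_c = v t_c = 0.760 m/s × 1.142 d × 86400 s/d = 74990 m ≈ 75.0 km.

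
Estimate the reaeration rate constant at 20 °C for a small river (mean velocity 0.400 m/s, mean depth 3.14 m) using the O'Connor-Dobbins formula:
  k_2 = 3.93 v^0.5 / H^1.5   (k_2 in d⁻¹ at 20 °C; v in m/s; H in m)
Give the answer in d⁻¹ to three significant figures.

k_2 ≈ 0.447 d⁻¹

k_2 = 3.93 × 0.400^0.5 / 3.14^1.5 = 3.93 × 0.6325 / 5.564 = 0.4467 d⁻¹.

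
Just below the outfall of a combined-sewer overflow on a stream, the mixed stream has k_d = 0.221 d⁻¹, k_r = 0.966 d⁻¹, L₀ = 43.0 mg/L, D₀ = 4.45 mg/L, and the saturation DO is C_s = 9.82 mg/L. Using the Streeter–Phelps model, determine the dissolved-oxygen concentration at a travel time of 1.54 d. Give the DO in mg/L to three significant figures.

DO ≈ 2.62 mg/L

k_d L₀/(k_r−k_d) = 0.221×43.0/(0.966−0.221) = 9.503/0.7450 = 12.76 mg/L.
e^(−k_d t) = e^(−0.221×1.540) = 0.7115; e^(−k_r t) = e^(−0.966×1.540) = 0.2259.
D = 12.76 × (0.7115 − 0.2259) + 4.45 × 0.2259 = 6.194 + 1.005 = 7.200 mg/L.
DO = C_s − D = 9.82 − 7.200 = 2.620 mg/L.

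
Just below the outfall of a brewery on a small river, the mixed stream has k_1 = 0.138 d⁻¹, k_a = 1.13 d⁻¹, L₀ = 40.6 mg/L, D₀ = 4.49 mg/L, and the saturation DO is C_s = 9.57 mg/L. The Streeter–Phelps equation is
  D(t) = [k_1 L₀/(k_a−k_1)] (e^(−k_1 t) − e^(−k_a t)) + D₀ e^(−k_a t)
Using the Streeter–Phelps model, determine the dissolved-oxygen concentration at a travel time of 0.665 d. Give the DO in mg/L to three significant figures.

k_1 L₀/(k_a−k_1) = 0.138×40.6/(1.13−0.138) = 5.603/0.9920 = 5.648 mg/L.
e^(−k_1 t) = e^(−0.138×0.6650) = 0.9123; e^(−k_a t) = e^(−1.13×0.6650) = 0.4717.
D = 5.648 × (0.9123 − 0.4717) + 4.49 × 0.4717 = 2.489 + 2.118 = 4.607 mg/L.
DO = C_s − D = 9.57 − 4.607 = 4.963 mg/L.

DO ≈ 4.96 mg/L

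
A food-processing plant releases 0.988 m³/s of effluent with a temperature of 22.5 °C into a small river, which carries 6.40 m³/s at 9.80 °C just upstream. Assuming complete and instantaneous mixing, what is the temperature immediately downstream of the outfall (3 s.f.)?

Flow-weighted mixing: C = (Q_r C_r + Q_w C_w)/(Q_r + Q_w)
= (6.40×9.80 + 0.988×22.5)/(6.40 + 0.988) = 84.95/7.388 = 11.50 °C.

11.5 °C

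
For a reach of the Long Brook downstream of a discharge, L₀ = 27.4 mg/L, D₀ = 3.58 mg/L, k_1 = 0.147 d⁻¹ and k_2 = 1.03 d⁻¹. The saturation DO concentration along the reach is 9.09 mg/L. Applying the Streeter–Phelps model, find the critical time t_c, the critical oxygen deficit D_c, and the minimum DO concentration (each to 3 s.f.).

At the critical point dD/dt = 0, so k_1 L₀ e^(−k_1 t) = k_2 D. Substituting D(t) from the Streeter–Phelps equation and solving for t gives
t_c = ln[(k_2/k_1)(1 − D₀(k_2−k_1)/(k_1 L₀))] / (k_2−k_1).
Here k_2−k_1 = 0.8830 d⁻¹ and 1 − D₀(k_2−k_1)/(k_1 L₀) = 1 − 3.58×0.8830/(0.147×27.4) = 0.2152, so
t_c = ln(7.007 × 0.2152) / 0.8830 = 0.4106 / 0.8830 = 0.4650 d.
D_c = (k_1/k_2) L₀ e^(−k_1 t_c) = (0.147/1.03) × 27.4 × e^(−0.147×0.4650) = 0.1427 × 27.4 × 0.9339 = 3.652 mg/L.
Minimum DO = C_s − D_c = 9.09 − 3.652 = 5.438 mg/L.

t_c ≈ 0.465 d; D_c ≈ 3.65 mg/L; min DO ≈ 5.44 mg/L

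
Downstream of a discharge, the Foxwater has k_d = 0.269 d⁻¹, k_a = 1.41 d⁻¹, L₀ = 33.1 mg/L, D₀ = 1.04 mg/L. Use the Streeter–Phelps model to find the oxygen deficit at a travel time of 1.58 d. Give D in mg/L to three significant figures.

D ≈ 4.37 mg/L

k_d L₀/(k_a−k_d) = 0.269×33.1/(1.41−0.269) = 8.904/1.141 = 7.804 mg/L.
e^(−k_d t) = e^(−0.269×1.580) = 0.6538; e^(−k_a t) = e^(−1.41×1.580) = 0.1078.
D = 7.804 × (0.6538 − 0.1078) + 1.04 × 0.1078 = 4.261 + 0.1121 = 4.373 mg/L.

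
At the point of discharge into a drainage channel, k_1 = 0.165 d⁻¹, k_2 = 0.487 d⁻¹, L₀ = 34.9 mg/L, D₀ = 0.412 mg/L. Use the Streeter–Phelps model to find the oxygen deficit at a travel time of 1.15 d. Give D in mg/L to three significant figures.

D ≈ 4.81 mg/L

k_1 L₀/(k_2−k_1) = 0.165×34.9/(0.487−0.165) = 5.758/0.3220 = 17.88 mg/L.
e^(−k_1 t) = e^(−0.165×1.150) = 0.8272; e^(−k_2 t) = e^(−0.487×1.150) = 0.5712.
D = 17.88 × (0.8272 − 0.5712) + 0.412 × 0.5712 = 4.578 + 0.2353 = 4.813 mg/L.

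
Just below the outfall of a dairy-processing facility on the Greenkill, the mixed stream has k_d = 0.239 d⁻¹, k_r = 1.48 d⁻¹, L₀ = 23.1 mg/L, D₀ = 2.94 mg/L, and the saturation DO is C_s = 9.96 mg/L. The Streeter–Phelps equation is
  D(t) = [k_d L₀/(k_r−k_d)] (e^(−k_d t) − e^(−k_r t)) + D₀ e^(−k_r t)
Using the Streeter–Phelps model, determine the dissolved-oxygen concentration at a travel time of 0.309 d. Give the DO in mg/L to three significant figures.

k_d L₀/(k_r−k_d) = 0.239×23.1/(1.48−0.239) = 5.521/1.241 = 4.449 mg/L.
e^(−k_d t) = e^(−0.239×0.3090) = 0.9288; e^(−k_r t) = e^(−1.48×0.3090) = 0.6330.
D = 4.449 × (0.9288 − 0.6330) + 2.94 × 0.6330 = 1.316 + 1.861 = 3.177 mg/L.
DO = C_s − D = 9.96 − 3.177 = 6.783 mg/L.

DO ≈ 6.78 mg/L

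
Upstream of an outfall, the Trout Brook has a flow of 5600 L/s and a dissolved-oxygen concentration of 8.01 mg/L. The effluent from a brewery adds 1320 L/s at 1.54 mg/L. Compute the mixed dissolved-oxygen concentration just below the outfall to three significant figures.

Flow-weighted mixing: C = (Q_r C_r + Q_w C_w)/(Q_r + Q_w)
= (5600×8.01 + 1320×1.54)/(5600 + 1320) = 46890/6920 = 6.776 mg/L.

6.78 mg/L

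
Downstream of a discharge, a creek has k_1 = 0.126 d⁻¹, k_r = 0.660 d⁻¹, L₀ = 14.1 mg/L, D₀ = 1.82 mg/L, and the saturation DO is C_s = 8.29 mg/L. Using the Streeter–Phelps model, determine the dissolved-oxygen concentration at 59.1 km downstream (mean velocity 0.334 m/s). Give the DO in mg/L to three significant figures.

Travel time t = x/v = 59.1 km / (0.334 m/s) = 59100 m / 0.334 m/s = 176900 s = 2.048 d.
k_1 L₀/(k_r−k_1) = 0.126×14.1/(0.660−0.126) = 1.777/0.5340 = 3.327 mg/L.
e^(−k_1 t) = e^(−0.126×2.048) = 0.7726; e^(−k_r t) = e^(−0.660×2.048) = 0.2588.
D = 3.327 × (0.7726 − 0.2588) + 1.82 × 0.2588 = 1.709 + 0.4710 = 2.180 mg/L.
DO = C_s − D = 8.29 − 2.180 = 6.110 mg/L.

DO ≈ 6.11 mg/L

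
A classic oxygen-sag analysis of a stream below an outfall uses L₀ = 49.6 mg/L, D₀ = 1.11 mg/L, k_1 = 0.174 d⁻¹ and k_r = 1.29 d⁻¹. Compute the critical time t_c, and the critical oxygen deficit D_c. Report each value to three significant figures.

t_c ≈ 1.66 d; D_c ≈ 5.02 mg/L

At the critical point dD/dt = 0, so k_1 L₀ e^(−k_1 t) = k_r D. Substituting D(t) from the Streeter–Phelps equation and solving for t gives
t_c = ln[(k_r/k_1)(1 − D₀(k_r−k_1)/(k_1 L₀))] / (k_r−k_1).
Here k_r−k_1 = 1.116 d⁻¹ and 1 − D₀(k_r−k_1)/(k_1 L₀) = 1 − 1.11×1.116/(0.174×49.6) = 0.8565, so
t_c = ln(7.414 × 0.8565) / 1.116 = 1.848 / 1.116 = 1.656 d.
L(t_c) = L₀ e^(−k_1 t_c) = 49.6 × 0.7496 = 37.18 mg/L, and at the critical point k_r D_c = k_1 L, so D_c = (0.174/1.29) × 37.18 = 5.015 mg/L.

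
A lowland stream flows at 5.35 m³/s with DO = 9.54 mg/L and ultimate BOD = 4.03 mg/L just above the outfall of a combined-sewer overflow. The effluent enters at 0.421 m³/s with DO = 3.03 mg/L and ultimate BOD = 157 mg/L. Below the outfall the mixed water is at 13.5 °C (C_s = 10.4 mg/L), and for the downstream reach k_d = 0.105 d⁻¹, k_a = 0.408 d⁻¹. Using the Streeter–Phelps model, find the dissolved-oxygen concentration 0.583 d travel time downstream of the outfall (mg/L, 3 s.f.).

DO ≈ 8.55 mg/L

Mixed DO = (5.35×9.54 + 0.421×3.03)/(5.35+0.421) = 52.31/5.771 = 9.065 mg/L.
Mixed L₀ = (5.35×4.03 + 0.421×157)/(5.771) = 87.66/5.771 = 15.19 mg/L.
Initial deficit D₀ = C_s − DO₀ = 10.4 − 9.065 = 1.335 mg/L.
D(0.583) = [0.105×15.19/(0.408−0.105)](e^(−0.105×0.583) − e^(−0.408×0.583)) + 1.335 e^(−0.408×0.583)
= 5.264 × (0.9406 − 0.7883) + 1.335 × 0.7883 = 1.854 mg/L.
DO = 10.4 − 1.854 = 8.546 mg/L.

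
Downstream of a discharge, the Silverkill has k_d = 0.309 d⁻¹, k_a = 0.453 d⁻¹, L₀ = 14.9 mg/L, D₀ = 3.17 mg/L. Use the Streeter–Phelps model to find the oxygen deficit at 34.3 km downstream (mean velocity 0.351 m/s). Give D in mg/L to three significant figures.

D ≈ 5.29 mg/L

Travel time t = x/v = 34.3 km / (0.351 m/s) = 34300 m / 0.351 m/s = 97720 s = 1.131 d.
k_d L₀/(k_a−k_d) = 0.309×14.9/(0.453−0.309) = 4.604/0.1440 = 31.97 mg/L.
e^(−k_d t) = e^(−0.309×1.131) = 0.7050; e^(−k_a t) = e^(−0.453×1.131) = 0.5991.
D = 31.97 × (0.7050 − 0.5991) + 3.17 × 0.5991 = 3.388 + 1.899 = 5.287 mg/L.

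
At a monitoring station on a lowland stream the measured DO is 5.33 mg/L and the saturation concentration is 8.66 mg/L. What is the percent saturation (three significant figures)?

61.5 % saturation

% saturation = C/C_s × 100 = 5.33/8.66 × 100 = 61.5 %.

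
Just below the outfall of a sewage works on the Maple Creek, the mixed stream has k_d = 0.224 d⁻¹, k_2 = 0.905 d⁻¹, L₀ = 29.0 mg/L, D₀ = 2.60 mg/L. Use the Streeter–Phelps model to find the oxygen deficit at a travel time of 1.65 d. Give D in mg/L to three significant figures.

k_d L₀/(k_2−k_d) = 0.224×29.0/(0.905−0.224) = 6.496/0.6810 = 9.539 mg/L.
e^(−k_d t) = e^(−0.224×1.650) = 0.6910; e^(−k_2 t) = e^(−0.905×1.650) = 0.2246.
D = 9.539 × (0.6910 − 0.2246) + 2.60 × 0.2246 = 4.449 + 0.5841 = 5.033 mg/L.

D ≈ 5.03 mg/L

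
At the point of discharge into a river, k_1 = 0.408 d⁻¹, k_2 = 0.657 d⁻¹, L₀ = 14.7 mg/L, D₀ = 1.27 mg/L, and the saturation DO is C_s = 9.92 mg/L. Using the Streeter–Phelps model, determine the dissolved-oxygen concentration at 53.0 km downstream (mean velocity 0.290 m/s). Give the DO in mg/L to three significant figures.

DO ≈ 5.44 mg/L

Travel time t = x/v = 53.0 km / (0.290 m/s) = 53000 m / 0.290 m/s = 182800 s = 2.115 d.
k_1 L₀/(k_2−k_1) = 0.408×14.7/(0.657−0.408) = 5.998/0.2490 = 24.09 mg/L.
e^(−k_1 t) = e^(−0.408×2.115) = 0.4219; e^(−k_2 t) = e^(−0.657×2.115) = 0.2491.
D = 24.09 × (0.4219 − 0.2491) + 1.27 × 0.2491 = 4.161 + 0.3164 = 4.477 mg/L.
DO = C_s − D = 9.92 − 4.477 = 5.443 mg/L.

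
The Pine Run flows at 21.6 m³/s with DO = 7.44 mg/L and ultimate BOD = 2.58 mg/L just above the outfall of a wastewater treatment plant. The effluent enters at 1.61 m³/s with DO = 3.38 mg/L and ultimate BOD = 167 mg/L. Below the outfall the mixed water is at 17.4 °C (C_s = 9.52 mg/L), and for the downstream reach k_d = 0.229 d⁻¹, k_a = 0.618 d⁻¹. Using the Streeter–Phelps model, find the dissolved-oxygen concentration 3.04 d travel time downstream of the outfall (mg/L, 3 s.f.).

DO ≈ 6.31 mg/L

Mixed DO = (21.6×7.44 + 1.61×3.38)/(21.6+1.61) = 166.1/23.21 = 7.158 mg/L.
Mixed L₀ = (21.6×2.58 + 1.61×167)/(23.21) = 324.6/23.21 = 13.99 mg/L.
Initial deficit D₀ = C_s − DO₀ = 9.52 − 7.158 = 2.362 mg/L.
D(3.04) = [0.229×13.99/(0.618−0.229)](e^(−0.229×3.04) − e^(−0.618×3.04)) + 2.362 e^(−0.618×3.04)
= 8.233 × (0.4985 − 0.1528) + 2.362 × 0.1528 = 3.207 mg/L.
DO = 9.52 − 3.207 = 6.313 mg/L.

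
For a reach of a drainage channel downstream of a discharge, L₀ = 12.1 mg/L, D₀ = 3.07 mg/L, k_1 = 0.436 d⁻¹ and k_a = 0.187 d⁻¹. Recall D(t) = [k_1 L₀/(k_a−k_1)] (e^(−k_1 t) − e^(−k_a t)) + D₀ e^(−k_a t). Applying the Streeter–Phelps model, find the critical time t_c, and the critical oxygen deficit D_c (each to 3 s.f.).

At the critical point dD/dt = 0, so k_1 L₀ e^(−k_1 t) = k_a D. Substituting D(t) from the Streeter–Phelps equation and solving for t gives
t_c = ln[(k_a/k_1)(1 − D₀(k_a−k_1)/(k_1 L₀))] / (k_a−k_1).
Here k_a−k_1 = -0.2490 d⁻¹ and 1 − D₀(k_a−k_1)/(k_1 L₀) = 1 − 3.07×-0.2490/(0.436×12.1) = 1.145, so
t_c = ln(0.4289 × 1.145) / -0.2490 = -0.7112 / -0.2490 = 2.856 d.
D_c = (k_1/k_a) L₀ e^(−k_1 t_c) = (0.436/0.187) × 12.1 × e^(−0.436×2.856) = 2.332 × 12.1 × 0.2878 = 8.121 mg/L.

t_c ≈ 2.86 d; D_c ≈ 8.12 mg/L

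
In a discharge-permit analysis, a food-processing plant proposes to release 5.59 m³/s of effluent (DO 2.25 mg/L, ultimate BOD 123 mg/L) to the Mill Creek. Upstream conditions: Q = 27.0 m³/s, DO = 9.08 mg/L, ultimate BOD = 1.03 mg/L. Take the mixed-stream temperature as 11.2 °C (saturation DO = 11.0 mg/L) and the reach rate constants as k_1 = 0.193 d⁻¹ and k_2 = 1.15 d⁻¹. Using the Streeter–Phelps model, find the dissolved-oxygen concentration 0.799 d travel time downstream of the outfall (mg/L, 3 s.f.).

DO ≈ 7.74 mg/L

Mixed DO = (27.0×9.08 + 5.59×2.25)/(27.0+5.59) = 257.7/32.59 = 7.908 mg/L.
Mixed L₀ = (27.0×1.03 + 5.59×123)/(32.59) = 715.4/32.59 = 21.95 mg/L.
Initial deficit D₀ = C_s − DO₀ = 11.0 − 7.908 = 3.092 mg/L.
D(0.799) = [0.193×21.95/(1.15−0.193)](e^(−0.193×0.799) − e^(−1.15×0.799)) + 3.092 e^(−1.15×0.799)
= 4.427 × (0.8571 − 0.3990) + 3.092 × 0.3990 = 3.261 mg/L.
DO = 11.0 − 3.261 = 7.739 mg/L.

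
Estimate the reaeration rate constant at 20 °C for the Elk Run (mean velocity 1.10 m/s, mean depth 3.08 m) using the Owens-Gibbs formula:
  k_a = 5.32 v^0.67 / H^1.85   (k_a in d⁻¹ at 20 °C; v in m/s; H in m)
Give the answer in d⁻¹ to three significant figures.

k_a ≈ 0.708 d⁻¹

k_a = 5.32 × 1.10^0.67 / 3.08^1.85 = 5.32 × 1.066 / 8.013 = 0.7077 d⁻¹.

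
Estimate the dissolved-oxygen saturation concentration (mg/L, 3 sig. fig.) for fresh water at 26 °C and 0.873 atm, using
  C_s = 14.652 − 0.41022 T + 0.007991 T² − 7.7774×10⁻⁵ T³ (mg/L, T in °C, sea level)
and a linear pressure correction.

At sea level: C_s = 14.652 − 0.41022×26 + 0.007991×26² − 7.7774×10⁻⁵×26³ = 8.021 mg/L.
Pressure correction: C_s' = 8.021 × 0.873 = 7.003 mg/L.

C_s ≈ 7.00 mg/L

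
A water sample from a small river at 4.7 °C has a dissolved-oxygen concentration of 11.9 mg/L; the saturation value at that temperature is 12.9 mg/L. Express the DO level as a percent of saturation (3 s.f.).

92.2 % saturation

% saturation = C/C_s × 100 = 11.9/12.9 × 100 = 92.2 %.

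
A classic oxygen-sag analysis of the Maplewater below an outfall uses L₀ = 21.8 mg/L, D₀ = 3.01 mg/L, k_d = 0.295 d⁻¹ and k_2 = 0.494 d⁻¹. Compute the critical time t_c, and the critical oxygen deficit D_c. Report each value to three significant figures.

t_c = [1/(k_2−k_d)] ln[(k_2/k_d)(1 − D₀(k_2−k_d)/(k_d L₀))]
= [1/(0.494−0.295)] ln[(0.494/0.295)(1 − 3.01×0.1990/(0.295×21.8))]
= (1/0.1990) ln[1.675 × 0.9069] = 5.025 × ln(1.519) = 5.025 × 0.4178 = 2.099 d.
D_c = (k_d/k_2) L₀ e^(−k_d t_c) = (0.295/0.494) × 21.8 × e^(−0.295×2.099) = 0.5972 × 21.8 × 0.5383 = 7.008 mg/L.

t_c ≈ 2.10 d; D_c ≈ 7.01 mg/L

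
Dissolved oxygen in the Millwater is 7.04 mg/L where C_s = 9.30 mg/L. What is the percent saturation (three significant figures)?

75.7 % saturation

% saturation = C/C_s × 100 = 7.04/9.30 × 100 = 75.7 %.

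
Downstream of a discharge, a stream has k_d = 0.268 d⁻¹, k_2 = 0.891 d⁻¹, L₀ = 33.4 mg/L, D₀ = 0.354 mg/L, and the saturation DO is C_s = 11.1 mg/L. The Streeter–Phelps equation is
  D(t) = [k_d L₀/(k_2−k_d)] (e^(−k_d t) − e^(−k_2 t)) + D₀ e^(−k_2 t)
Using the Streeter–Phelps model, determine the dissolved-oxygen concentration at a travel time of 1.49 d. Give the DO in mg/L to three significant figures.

DO ≈ 5.18 mg/L

k_d L₀/(k_2−k_d) = 0.268×33.4/(0.891−0.268) = 8.951/0.6230 = 14.37 mg/L.
e^(−k_d t) = e^(−0.268×1.490) = 0.6708; e^(−k_2 t) = e^(−0.891×1.490) = 0.2651.
D = 14.37 × (0.6708 − 0.2651) + 0.354 × 0.2651 = 5.828 + 0.09385 = 5.922 mg/L.
DO = C_s − D = 11.1 − 5.922 = 5.178 mg/L.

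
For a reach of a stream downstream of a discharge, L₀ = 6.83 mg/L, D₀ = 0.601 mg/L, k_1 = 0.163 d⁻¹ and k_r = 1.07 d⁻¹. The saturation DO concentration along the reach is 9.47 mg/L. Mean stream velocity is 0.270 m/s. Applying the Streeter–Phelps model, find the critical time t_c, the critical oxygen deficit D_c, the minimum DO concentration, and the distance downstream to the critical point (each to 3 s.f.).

t_c = [1/(k_r−k_1)] ln[(k_r/k_1)(1 − D₀(k_r−k_1)/(k_1 L₀))]
= [1/(1.07−0.163)] ln[(1.07/0.163)(1 − 0.601×0.9070/(0.163×6.83))]
= (1/0.9070) ln[6.564 × 0.5104] = 1.103 × ln(3.350) = 1.103 × 1.209 = 1.333 d.
D_c = (k_1/k_r) L₀ e^(−k_1 t_c) = (0.163/1.07) × 6.83 × e^(−0.163×1.333) = 0.1523 × 6.83 × 0.8047 = 0.8373 mg/L.
Minimum DO = C_s − D_c = 9.47 − 0.8373 = 8.633 mg/L.
x_c = v t_c = 0.270 m/s × 1.333 d × 86400 s/d = 31100 m ≈ 31.1 km.

t_c ≈ 1.33 d; D_c ≈ 0.837 mg/L; min DO ≈ 8.63 mg/L; x_c ≈ 31.1 km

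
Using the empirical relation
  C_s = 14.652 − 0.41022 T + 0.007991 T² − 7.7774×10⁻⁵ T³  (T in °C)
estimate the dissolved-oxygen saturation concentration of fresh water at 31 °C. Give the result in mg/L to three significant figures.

C_s = 14.652 − 0.41022×31 + 0.007991×31² − 7.7774×10⁻⁵×31³ = 7.298 mg/L.

C_s ≈ 7.30 mg/L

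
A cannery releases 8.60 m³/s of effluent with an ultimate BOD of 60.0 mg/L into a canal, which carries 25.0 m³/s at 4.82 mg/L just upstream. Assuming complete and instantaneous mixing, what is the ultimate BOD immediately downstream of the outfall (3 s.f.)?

18.9 mg/L

Flow-weighted mixing: C = (Q_r C_r + Q_w C_w)/(Q_r + Q_w)
= (25.0×4.82 + 8.60×60.0)/(25.0 + 8.60) = 636.5/33.60 = 18.94 mg/L.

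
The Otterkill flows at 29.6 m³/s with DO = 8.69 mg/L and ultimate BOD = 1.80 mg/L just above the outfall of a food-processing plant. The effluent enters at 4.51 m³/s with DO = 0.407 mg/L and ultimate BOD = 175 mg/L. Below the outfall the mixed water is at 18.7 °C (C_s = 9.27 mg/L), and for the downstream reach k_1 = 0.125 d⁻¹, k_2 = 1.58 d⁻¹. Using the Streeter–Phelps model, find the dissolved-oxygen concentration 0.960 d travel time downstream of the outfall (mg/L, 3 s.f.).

Mixed DO = (29.6×8.69 + 4.51×0.407)/(29.6+4.51) = 259.1/34.11 = 7.595 mg/L.
Mixed L₀ = (29.6×1.80 + 4.51×175)/(34.11) = 842.5/34.11 = 24.70 mg/L.
Initial deficit D₀ = C_s − DO₀ = 9.27 − 7.595 = 1.675 mg/L.
D(0.960) = [0.125×24.70/(1.58−0.125)](e^(−0.125×0.960) − e^(−1.58×0.960)) + 1.675 e^(−1.58×0.960)
= 2.122 × (0.8869 − 0.2194) + 1.675 × 0.2194 = 1.784 mg/L.
DO = 9.27 − 1.784 = 7.486 mg/L.

DO ≈ 7.49 mg/L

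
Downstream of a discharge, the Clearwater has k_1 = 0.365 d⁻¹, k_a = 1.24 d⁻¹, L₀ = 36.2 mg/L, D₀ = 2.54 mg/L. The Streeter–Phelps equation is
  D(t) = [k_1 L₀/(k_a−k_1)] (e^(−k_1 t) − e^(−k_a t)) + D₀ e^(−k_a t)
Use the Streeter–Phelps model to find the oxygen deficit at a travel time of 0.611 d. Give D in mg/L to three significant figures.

k_1 L₀/(k_a−k_1) = 0.365×36.2/(1.24−0.365) = 13.21/0.8750 = 15.10 mg/L.
e^(−k_1 t) = e^(−0.365×0.6110) = 0.8001; e^(−k_a t) = e^(−1.24×0.6110) = 0.4688.
D = 15.10 × (0.8001 − 0.4688) + 2.54 × 0.4688 = 5.003 + 1.191 = 6.194 mg/L.

D ≈ 6.19 mg/L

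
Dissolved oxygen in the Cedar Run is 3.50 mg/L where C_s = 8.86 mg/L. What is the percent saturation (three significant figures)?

39.5 % saturation

% saturation = C/C_s × 100 = 3.50/8.86 × 100 = 39.5 %.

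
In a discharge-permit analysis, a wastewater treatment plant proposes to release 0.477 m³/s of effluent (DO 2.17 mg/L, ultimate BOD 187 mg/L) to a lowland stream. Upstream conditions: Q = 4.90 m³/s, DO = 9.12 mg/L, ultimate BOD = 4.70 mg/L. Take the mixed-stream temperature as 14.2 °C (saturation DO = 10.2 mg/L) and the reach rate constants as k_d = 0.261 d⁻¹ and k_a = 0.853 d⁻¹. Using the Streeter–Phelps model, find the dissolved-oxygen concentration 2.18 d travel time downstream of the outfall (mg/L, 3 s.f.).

DO ≈ 6.16 mg/L

Mixed DO = (4.90×9.12 + 0.477×2.17)/(4.90+0.477) = 45.72/5.377 = 8.503 mg/L.
Mixed L₀ = (4.90×4.70 + 0.477×187)/(5.377) = 112.2/5.377 = 20.87 mg/L.
Initial deficit D₀ = C_s − DO₀ = 10.2 − 8.503 = 1.697 mg/L.
D(2.18) = [0.261×20.87/(0.853−0.261)](e^(−0.261×2.18) − e^(−0.853×2.18)) + 1.697 e^(−0.853×2.18)
= 9.202 × (0.5661 − 0.1557) + 1.697 × 0.1557 = 4.040 mg/L.
DO = 10.2 − 4.040 = 6.160 mg/L.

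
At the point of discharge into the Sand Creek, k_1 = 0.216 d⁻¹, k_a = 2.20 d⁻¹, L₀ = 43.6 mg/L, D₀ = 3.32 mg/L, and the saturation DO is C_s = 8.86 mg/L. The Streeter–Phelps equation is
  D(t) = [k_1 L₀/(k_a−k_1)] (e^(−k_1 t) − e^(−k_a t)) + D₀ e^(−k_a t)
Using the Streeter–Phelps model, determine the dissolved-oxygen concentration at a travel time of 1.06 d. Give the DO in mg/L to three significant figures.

k_1 L₀/(k_a−k_1) = 0.216×43.6/(2.20−0.216) = 9.418/1.984 = 4.747 mg/L.
e^(−k_1 t) = e^(−0.216×1.060) = 0.7954; e^(−k_a t) = e^(−2.20×1.060) = 0.09710.
D = 4.747 × (0.7954 − 0.09710) + 3.32 × 0.09710 = 3.314 + 0.3224 = 3.637 mg/L.
DO = C_s − D = 8.86 − 3.637 = 5.223 mg/L.

DO ≈ 5.22 mg/L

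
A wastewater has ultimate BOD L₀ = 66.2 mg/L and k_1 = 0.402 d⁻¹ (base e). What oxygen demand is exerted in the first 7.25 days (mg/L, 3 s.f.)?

y_t = L₀(1 − e^(−k_1 t)) = 66.2 × (1 − e^(−0.402×7.25))
= 66.2 × (1 − 0.05423) = 66.2 × 0.9458 = 62.61 mg/L.

y ≈ 62.6 mg/L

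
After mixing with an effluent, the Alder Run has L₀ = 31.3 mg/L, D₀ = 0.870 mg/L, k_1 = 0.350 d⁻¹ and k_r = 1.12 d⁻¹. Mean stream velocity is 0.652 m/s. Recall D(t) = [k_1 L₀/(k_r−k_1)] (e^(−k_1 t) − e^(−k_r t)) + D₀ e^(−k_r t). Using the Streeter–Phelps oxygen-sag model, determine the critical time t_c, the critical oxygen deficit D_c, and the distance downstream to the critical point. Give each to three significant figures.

t_c ≈ 1.43 d; D_c ≈ 5.93 mg/L; x_c ≈ 80.5 km

t_c = [1/(k_r−k_1)] ln[(k_r/k_1)(1 − D₀(k_r−k_1)/(k_1 L₀))]
= [1/(1.12−0.350)] ln[(1.12/0.350)(1 − 0.870×0.7700/(0.350×31.3))]
= (1/0.7700) ln[3.200 × 0.9388] = 1.299 × ln(3.004) = 1.299 × 1.100 = 1.429 d.
L(t_c) = L₀ e^(−k_1 t_c) = 31.3 × 0.6065 = 18.98 mg/L, and at the critical point k_r D_c = k_1 L, so D_c = (0.350/1.12) × 18.98 = 5.932 mg/L.
x_c = v t_c = 0.652 m/s × 1.429 d × 86400 s/d = 80480 m ≈ 80.5 km.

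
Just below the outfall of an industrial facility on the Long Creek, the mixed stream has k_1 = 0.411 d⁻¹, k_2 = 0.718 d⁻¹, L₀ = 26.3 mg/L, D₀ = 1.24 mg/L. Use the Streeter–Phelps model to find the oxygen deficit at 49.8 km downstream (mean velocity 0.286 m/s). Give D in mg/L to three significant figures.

D ≈ 7.39 mg/L

Travel time t = x/v = 49.8 km / (0.286 m/s) = 49800 m / 0.286 m/s = 174100 s = 2.015 d.
k_1 L₀/(k_2−k_1) = 0.411×26.3/(0.718−0.411) = 10.81/0.3070 = 35.21 mg/L.
e^(−k_1 t) = e^(−0.411×2.015) = 0.4368; e^(−k_2 t) = e^(−0.718×2.015) = 0.2353.
D = 35.21 × (0.4368 − 0.2353) + 1.24 × 0.2353 = 7.095 + 0.2917 = 7.387 mg/L.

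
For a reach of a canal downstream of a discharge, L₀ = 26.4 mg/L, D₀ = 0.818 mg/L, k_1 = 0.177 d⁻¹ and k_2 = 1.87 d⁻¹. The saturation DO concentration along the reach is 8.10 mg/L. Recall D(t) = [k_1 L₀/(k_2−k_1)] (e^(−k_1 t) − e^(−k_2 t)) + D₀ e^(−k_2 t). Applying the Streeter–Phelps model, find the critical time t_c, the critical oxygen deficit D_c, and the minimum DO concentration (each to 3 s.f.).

With k_2/k_1 = 10.56 and 1 − D₀(k_2−k_1)/(k_1 L₀) = 0.7036,
t_c = ln(10.56 × 0.7036) / (1.87 − 0.177) = ln(7.434) / 1.693 = 2.006/1.693 = 1.185 d.
L(t_c) = L₀ e^(−k_1 t_c) = 26.4 × 0.8108 = 21.41 mg/L, and at the critical point k_2 D_c = k_1 L, so D_c = (0.177/1.87) × 21.41 = 2.026 mg/L.
Minimum DO = C_s − D_c = 8.10 − 2.026 = 6.074 mg/L.

t_c ≈ 1.18 d; D_c ≈ 2.03 mg/L; min DO ≈ 6.07 mg/L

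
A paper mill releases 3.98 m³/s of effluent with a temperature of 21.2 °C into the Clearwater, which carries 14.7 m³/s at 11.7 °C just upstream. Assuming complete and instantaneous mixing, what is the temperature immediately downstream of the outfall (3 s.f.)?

13.7 °C

Flow-weighted mixing: C = (Q_r C_r + Q_w C_w)/(Q_r + Q_w)
= (14.7×11.7 + 3.98×21.2)/(14.7 + 3.98) = 256.4/18.68 = 13.72 °C.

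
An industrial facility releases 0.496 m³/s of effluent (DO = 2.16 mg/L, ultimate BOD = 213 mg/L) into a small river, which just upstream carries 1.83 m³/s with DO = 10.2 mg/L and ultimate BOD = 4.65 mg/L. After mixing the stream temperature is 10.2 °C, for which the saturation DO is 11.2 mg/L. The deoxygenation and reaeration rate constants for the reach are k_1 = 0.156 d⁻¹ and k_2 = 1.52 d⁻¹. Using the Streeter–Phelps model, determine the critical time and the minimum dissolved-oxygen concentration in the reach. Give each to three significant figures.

Mixed DO = (1.83×10.2 + 0.496×2.16)/(1.83+0.496) = 19.74/2.326 = 8.486 mg/L.
Mixed L₀ = (1.83×4.65 + 0.496×213)/(2.326) = 114.2/2.326 = 49.08 mg/L.
Initial deficit D₀ = C_s − DO₀ = 11.2 − 8.486 = 2.714 mg/L.
t_c = (1/1.364) ln[(1.52/0.156)(1 − 2.714×1.364/(0.156×49.08))] = 0.7331 × ln(5.032) = 1.185 d.
D_c = (0.156/1.52) × 49.08 × e^(−0.156×1.185) = 0.1026 × 49.08 × 0.8313 = 4.187 mg/L.
Minimum DO = 11.2 − 4.187 = 7.013 mg/L.

t_c ≈ 1.18 d; minimum DO ≈ 7.01 mg/L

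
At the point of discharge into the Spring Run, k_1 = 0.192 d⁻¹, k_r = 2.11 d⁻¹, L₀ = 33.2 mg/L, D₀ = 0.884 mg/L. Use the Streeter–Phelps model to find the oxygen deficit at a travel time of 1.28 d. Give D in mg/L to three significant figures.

k_1 L₀/(k_r−k_1) = 0.192×33.2/(2.11−0.192) = 6.374/1.918 = 3.323 mg/L.
e^(−k_1 t) = e^(−0.192×1.280) = 0.7821; e^(−k_r t) = e^(−2.11×1.280) = 0.06715.
D = 3.323 × (0.7821 − 0.06715) + 0.884 × 0.06715 = 2.376 + 0.05936 = 2.435 mg/L.

D ≈ 2.44 mg/L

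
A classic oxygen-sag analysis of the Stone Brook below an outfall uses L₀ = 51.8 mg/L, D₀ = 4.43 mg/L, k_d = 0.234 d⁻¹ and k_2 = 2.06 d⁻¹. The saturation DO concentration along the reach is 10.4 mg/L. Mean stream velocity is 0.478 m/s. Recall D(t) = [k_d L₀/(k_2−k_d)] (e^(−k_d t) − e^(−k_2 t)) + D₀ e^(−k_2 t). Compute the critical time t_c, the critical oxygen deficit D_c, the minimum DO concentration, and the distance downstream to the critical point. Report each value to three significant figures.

With k_2/k_d = 8.803 and 1 − D₀(k_2−k_d)/(k_d L₀) = 0.3326,
t_c = ln(8.803 × 0.3326) / (2.06 − 0.234) = ln(2.928) / 1.826 = 1.074/1.826 = 0.5884 d.
D_c = (k_d/k_2) L₀ e^(−k_d t_c) = (0.234/2.06) × 51.8 × e^(−0.234×0.5884) = 0.1136 × 51.8 × 0.8714 = 5.127 mg/L.
Minimum DO = C_s − D_c = 10.4 − 5.127 = 5.273 mg/L.
x_c = v t_c = 0.478 m/s × 0.5884 d × 86400 s/d = 24300 m ≈ 24.3 km.

t_c ≈ 0.588 d; D_c ≈ 5.13 mg/L; min DO ≈ 5.27 mg/L; x_c ≈ 24.3 km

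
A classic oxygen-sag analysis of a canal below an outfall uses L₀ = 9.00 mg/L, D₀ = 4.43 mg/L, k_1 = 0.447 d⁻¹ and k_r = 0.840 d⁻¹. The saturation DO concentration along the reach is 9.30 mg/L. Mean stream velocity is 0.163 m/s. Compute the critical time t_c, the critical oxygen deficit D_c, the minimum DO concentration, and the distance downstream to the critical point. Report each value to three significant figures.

With k_r/k_1 = 1.879 and 1 − D₀(k_r−k_1)/(k_1 L₀) = 0.5672,
t_c = ln(1.879 × 0.5672) / (0.840 − 0.447) = ln(1.066) / 0.3930 = 0.06387/0.3930 = 0.1625 d.
D_c = (k_1/k_r) L₀ e^(−k_1 t_c) = (0.447/0.840) × 9.00 × e^(−0.447×0.1625) = 0.5321 × 9.00 × 0.9299 = 4.454 mg/L.
Minimum DO = C_s − D_c = 9.30 − 4.454 = 4.846 mg/L.
x_c = v t_c = 0.163 m/s × 0.1625 d × 86400 s/d = 2289 m ≈ 2.29 km.

t_c ≈ 0.163 d; D_c ≈ 4.45 mg/L; min DO ≈ 4.85 mg/L; x_c ≈ 2.29 km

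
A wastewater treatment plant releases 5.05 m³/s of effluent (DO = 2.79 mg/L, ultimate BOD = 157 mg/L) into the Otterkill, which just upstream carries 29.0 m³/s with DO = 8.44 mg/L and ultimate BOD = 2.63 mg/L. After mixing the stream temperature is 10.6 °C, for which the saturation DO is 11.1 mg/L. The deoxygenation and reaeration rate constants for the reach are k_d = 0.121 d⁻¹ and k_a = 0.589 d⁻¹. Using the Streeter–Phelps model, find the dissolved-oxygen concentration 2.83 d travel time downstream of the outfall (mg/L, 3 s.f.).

DO ≈ 7.00 mg/L

Mixed DO = (29.0×8.44 + 5.05×2.79)/(29.0+5.05) = 258.8/34.05 = 7.602 mg/L.
Mixed L₀ = (29.0×2.63 + 5.05×157)/(34.05) = 869.1/34.05 = 25.52 mg/L.
Initial deficit D₀ = C_s − DO₀ = 11.1 − 7.602 = 3.498 mg/L.
D(2.83) = [0.121×25.52/(0.589−0.121)](e^(−0.121×2.83) − e^(−0.589×2.83)) + 3.498 e^(−0.589×2.83)
= 6.599 × (0.7100 − 0.1888) + 3.498 × 0.1888 = 4.100 mg/L.
DO = 11.1 − 4.100 = 7.000 mg/L.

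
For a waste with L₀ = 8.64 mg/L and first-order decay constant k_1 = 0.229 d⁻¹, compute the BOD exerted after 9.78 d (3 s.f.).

y ≈ 7.72 mg/L

y_t = L₀(1 − e^(−k_1 t)) = 8.64 × (1 − e^(−0.229×9.78))
= 8.64 × (1 − 0.1065) = 8.64 × 0.8935 = 7.720 mg/L.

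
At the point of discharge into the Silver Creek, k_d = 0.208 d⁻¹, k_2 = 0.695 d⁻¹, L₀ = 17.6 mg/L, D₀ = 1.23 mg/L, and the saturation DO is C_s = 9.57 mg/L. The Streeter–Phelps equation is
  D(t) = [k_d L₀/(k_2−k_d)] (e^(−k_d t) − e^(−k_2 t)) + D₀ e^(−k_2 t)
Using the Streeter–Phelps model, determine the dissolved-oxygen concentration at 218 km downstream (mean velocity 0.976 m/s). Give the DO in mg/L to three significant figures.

Travel time t = x/v = 218 km / (0.976 m/s) = 218000 m / 0.976 m/s = 223400 s = 2.585 d.
k_d L₀/(k_2−k_d) = 0.208×17.6/(0.695−0.208) = 3.661/0.4870 = 7.517 mg/L.
e^(−k_d t) = e^(−0.208×2.585) = 0.5841; e^(−k_2 t) = e^(−0.695×2.585) = 0.1658.
D = 7.517 × (0.5841 − 0.1658) + 1.23 × 0.1658 = 3.144 + 0.2040 = 3.348 mg/L.
DO = C_s − D = 9.57 − 3.348 = 6.222 mg/L.

DO ≈ 6.22 mg/L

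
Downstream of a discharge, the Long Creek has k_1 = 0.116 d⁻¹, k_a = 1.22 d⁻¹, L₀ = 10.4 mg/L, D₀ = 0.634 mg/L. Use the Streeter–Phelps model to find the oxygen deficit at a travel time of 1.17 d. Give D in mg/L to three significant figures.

D ≈ 0.844 mg/L

k_1 L₀/(k_a−k_1) = 0.116×10.4/(1.22−0.116) = 1.206/1.104 = 1.093 mg/L.
e^(−k_1 t) = e^(−0.116×1.170) = 0.8731; e^(−k_a t) = e^(−1.22×1.170) = 0.2399.
D = 1.093 × (0.8731 − 0.2399) + 0.634 × 0.2399 = 0.6919 + 0.1521 = 0.8440 mg/L.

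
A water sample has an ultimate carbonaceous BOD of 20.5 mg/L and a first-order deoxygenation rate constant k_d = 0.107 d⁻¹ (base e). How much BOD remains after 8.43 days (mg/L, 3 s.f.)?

L ≈ 8.32 mg/L

L_t = L₀ e^(−k_d t) = 20.5 × e^(−0.107×8.43) = 20.5 × 0.4058 = 8.318 mg/L.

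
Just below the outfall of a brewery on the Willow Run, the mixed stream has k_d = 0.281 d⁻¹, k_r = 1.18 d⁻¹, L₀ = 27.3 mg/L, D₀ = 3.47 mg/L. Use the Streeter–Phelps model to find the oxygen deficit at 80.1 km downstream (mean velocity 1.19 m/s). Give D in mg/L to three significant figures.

D ≈ 4.84 mg/L

Travel time t = x/v = 80.1 km / (1.19 m/s) = 80100 m / 1.19 m/s = 67310 s = 0.7791 d.
k_d L₀/(k_r−k_d) = 0.281×27.3/(1.18−0.281) = 7.671/0.8990 = 8.533 mg/L.
e^(−k_d t) = e^(−0.281×0.7791) = 0.8034; e^(−k_r t) = e^(−1.18×0.7791) = 0.3988.
D = 8.533 × (0.8034 − 0.3988) + 3.47 × 0.3988 = 3.452 + 1.384 = 4.836 mg/L.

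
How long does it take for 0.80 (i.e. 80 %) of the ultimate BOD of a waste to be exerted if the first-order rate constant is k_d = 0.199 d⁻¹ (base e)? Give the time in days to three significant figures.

t ≈ 8.09 d

y/L₀ = 1 − e^(−k_d t) = 0.80 ⇒ e^(−k_d t) = 0.200
t = −ln(0.200) / 0.199 = 1.609 / 0.199 = 8.088 d.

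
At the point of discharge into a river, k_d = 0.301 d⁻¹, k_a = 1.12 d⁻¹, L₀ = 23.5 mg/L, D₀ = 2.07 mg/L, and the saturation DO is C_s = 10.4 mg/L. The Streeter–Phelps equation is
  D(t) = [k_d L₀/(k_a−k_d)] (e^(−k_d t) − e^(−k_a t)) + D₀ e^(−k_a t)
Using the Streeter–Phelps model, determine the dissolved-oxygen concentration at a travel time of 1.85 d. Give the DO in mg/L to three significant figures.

DO ≈ 6.28 mg/L

k_d L₀/(k_a−k_d) = 0.301×23.5/(1.12−0.301) = 7.074/0.8190 = 8.637 mg/L.
e^(−k_d t) = e^(−0.301×1.850) = 0.5730; e^(−k_a t) = e^(−1.12×1.850) = 0.1259.
D = 8.637 × (0.5730 − 0.1259) + 2.07 × 0.1259 = 3.861 + 0.2607 = 4.122 mg/L.
DO = C_s − D = 10.4 − 4.122 = 6.278 mg/L.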